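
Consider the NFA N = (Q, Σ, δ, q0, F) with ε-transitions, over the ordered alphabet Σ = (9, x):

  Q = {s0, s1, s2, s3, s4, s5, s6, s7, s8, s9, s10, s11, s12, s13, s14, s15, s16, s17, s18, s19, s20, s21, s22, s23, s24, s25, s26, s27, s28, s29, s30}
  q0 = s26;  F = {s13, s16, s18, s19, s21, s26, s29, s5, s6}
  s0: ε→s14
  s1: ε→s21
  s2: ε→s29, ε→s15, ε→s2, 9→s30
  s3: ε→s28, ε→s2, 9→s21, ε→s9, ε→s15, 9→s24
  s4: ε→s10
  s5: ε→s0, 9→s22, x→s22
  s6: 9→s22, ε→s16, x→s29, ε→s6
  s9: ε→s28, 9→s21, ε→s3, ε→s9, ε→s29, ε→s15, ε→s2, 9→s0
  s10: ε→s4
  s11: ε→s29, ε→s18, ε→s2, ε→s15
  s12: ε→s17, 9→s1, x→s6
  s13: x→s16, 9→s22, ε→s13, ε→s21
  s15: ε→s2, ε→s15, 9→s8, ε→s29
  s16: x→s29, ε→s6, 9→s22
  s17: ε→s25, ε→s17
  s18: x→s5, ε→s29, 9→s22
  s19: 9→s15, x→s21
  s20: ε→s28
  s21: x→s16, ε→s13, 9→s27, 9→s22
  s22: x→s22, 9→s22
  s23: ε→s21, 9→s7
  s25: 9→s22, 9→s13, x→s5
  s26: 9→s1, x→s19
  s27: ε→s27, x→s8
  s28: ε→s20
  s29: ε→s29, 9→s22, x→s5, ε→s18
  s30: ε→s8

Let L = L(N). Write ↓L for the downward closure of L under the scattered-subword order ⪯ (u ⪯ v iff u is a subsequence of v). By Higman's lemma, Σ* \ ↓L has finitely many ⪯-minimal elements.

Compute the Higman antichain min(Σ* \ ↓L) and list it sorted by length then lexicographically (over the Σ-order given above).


|Q|=31, |F|=9, |δ|=76 (42 ε).
min D↑ (7 st, q0=0, F={3}): 0:9→1,x→2 1:9→3,x→4 2:9→5,x→1 3:9→3,x→3 4:9→3,x→5 5:9→3,x→6 6:9→3,x→3.
'99': |S_i|=[18, 16, 4] end={s22,s27,s30,s8} rej; 2/2 single-dels accept.
'xx9': |S_i|=[18, 16, 12, 3] end={s22,s27,s8} ∉↓L; 3/3 deletions ∈↓L.
'x9xx': run [18, 16, 11, 5, 1] end={s22} rej; 4/4 single-dels accept.
'9xxxx': |S_i|=[18, 16, 9, 6, 4, 1] end={s22} ∉↓L; 5/5 del acc.
'xxxxxx': run [18, 16, 12, 9, 6, 4, 1] end={s22} — reject; 6/6 single-dels accept.
5 words, ⪯-incomp.

Antichain: [99, xx9, x9xx, 9xxxx, xxxxxx].


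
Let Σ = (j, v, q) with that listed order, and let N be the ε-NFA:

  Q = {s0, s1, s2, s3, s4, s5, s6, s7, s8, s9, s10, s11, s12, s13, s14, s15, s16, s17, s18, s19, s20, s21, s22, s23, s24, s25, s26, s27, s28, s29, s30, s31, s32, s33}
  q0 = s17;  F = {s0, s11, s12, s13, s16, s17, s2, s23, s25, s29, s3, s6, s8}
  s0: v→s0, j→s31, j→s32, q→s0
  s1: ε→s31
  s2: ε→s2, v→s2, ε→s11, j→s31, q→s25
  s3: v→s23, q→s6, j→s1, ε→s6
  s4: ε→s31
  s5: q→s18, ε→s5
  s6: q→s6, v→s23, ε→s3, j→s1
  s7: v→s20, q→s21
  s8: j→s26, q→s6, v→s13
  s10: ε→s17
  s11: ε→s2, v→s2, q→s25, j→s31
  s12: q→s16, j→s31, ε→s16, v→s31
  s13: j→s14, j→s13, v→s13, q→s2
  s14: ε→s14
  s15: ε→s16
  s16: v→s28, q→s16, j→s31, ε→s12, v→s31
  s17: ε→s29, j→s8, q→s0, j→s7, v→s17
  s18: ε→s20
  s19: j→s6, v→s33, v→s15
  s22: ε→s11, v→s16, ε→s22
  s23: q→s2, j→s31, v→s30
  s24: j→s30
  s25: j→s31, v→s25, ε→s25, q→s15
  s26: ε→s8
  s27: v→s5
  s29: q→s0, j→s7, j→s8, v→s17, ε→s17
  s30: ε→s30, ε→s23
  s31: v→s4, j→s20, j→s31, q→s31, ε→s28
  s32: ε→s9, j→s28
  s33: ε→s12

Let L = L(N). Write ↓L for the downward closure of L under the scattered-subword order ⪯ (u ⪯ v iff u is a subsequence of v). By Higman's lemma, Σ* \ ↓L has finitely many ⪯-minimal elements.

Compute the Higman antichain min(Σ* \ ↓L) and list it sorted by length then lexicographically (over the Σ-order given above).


|Q|=34, |F|=13, |δ|=83 (25 ε).
min D↑ (10 st, q0=0, F={5}): 0:j→1,v→0,q→2 1:j→1,v→3,q→4 2:j→5,v→2,q→2 3:j→3,v→3,q→6 4:j→5,v→7,q→4 5:j→5,v→5,q→5 6:j→5,v→6,q→8 7:j→5,v→7,q→6 8:j→5,v→8,q→9 9:j→5,v→5,q→9 (ε-aug+det+¬).
'qj': N↓-sim [26, 19, 7] end={s1,s20,s28,s31,s32,s4,s9} ∉↓L; 2/2 del acc.
'jvqqqv': |S_i|=[26, 23, 14, 10, 8, 7, 4] end={s20,s28,s31,s4} rej; 6/6 del acc.
2 obstructions.

A = [qj, jvqqqv].


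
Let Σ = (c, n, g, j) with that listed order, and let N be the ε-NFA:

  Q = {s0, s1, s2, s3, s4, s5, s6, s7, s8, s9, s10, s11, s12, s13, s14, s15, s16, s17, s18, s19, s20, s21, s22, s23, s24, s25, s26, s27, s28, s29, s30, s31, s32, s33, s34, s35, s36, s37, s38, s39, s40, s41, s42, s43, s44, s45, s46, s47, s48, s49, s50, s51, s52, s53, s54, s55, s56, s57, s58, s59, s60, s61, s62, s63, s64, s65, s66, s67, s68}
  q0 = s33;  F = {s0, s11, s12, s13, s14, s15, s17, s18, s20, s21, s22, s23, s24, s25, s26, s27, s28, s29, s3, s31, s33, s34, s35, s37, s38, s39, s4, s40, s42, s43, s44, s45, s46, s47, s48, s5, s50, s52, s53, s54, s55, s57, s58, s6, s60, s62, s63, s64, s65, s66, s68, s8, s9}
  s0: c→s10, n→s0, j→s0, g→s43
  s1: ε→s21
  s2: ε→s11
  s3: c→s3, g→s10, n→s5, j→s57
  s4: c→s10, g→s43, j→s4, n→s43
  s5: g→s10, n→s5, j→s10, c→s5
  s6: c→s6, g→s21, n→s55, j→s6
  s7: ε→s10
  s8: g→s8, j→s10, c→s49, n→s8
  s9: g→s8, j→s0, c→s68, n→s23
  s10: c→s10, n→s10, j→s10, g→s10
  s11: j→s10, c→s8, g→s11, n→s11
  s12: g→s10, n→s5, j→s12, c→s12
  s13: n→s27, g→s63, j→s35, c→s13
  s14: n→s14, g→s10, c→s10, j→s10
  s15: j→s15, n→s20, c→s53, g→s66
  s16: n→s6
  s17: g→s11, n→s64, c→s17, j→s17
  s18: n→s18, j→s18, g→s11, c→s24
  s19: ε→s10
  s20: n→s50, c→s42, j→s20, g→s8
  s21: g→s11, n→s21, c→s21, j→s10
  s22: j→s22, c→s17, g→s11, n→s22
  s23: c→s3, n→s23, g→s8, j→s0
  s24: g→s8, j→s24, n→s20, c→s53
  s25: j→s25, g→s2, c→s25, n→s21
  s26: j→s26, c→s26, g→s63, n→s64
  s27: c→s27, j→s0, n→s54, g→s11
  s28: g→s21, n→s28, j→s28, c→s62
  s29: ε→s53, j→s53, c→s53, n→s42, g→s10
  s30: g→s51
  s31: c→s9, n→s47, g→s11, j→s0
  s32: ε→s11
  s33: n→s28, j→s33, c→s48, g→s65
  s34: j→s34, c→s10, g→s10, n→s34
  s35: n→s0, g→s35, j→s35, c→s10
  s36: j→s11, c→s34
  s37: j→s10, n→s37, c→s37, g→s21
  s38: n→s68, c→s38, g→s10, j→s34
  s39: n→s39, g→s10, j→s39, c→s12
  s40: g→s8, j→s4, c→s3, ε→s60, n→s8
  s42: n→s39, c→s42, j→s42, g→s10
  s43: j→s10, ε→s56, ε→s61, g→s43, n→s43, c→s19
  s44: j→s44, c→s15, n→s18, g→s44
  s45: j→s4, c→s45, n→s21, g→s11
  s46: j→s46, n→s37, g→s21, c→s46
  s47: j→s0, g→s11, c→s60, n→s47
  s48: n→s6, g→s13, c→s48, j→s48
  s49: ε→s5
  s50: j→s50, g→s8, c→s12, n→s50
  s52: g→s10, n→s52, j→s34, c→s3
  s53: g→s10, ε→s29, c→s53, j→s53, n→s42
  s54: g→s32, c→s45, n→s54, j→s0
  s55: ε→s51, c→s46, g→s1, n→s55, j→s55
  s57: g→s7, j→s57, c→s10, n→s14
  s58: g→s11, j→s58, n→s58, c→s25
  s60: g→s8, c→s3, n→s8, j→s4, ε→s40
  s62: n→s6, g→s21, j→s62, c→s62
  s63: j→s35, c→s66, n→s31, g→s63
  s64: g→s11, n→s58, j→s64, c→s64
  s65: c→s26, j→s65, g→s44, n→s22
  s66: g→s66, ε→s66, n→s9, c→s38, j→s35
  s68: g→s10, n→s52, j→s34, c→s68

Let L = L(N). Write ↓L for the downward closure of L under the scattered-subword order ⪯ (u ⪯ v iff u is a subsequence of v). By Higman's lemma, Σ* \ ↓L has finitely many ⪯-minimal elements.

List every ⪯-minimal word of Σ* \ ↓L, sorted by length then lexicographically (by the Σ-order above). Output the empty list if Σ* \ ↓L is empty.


A = [ngj, cgjc, ggccg, cnncnj].

|Q|=69, |F|=53, |δ|=234 (14 ε).
min D↑ (52 st, q0=0, F={16}): 0:c→1,n→2,g→3,j→0 1:c→1,n→4,g→5,j→1 2:c→6,n→2,g→7,j→2 3:c→8,n→9,g→10,j→3 4:c→4,n→11,g→7,j→4 5:c→5,n→12,g→13,j→14 6:c→6,n→4,g→7,j→6 7:c→7,n→7,g→15,j→16 8:c→8,n→17,g→13,j→8 9:c→18,n→9,g→15,j→9 10:c→19,n→20,g→10,j→10 11:c→21,n→11,g→7,j→11 12:c→12,n→22,g→15,j→23 13:c→24,n→25,g→13,j→14 14:c→16,n→23,g→14,j→14 15:c→26,n→15,g→15,j→16 16:c→16,n→16,g→16,j→16 17:c→17,n→27,g→15,j→17 18:c→18,n→17,g→15,j→18 19:c→28,n→29,g→24,j→19 20:c→30,n→20,g→15,j→20 21:c→21,n→31,g→7,j→21 22:c→32,n→22,g→15,j→23 23:c→16,n→23,g→33,j→23 24:c→34,n→35,g→24,j→14 25:c→35,n→36,g→15,j→23 26:c→37,n→26,g→26,j→16 27:c→38,n→27,g→15,j→27 28:c→28,n→39,g→16,j→28 29:c→39,n→40,g→26,j→29 30:c→28,n→29,g→26,j→30 31:c→31,n→31,g→7,j→16 32:c→32,n→7,g→15,j→41 33:c→16,n→33,g→33,j→16 34:c→34,n→42,g→16,j→43 35:c→42,n→44,g→26,j→23 36:c→45,n→36,g→15,j→23 37:c→37,n→37,g→16,j→16 38:c→38,n→7,g→15,j→38 39:c→39,n→46,g→16,j→39 40:c→47,n→40,g→26,j→40 41:c→16,n→33,g→33,j→41 42:c→42,n→48,g→16,j→43 43:c→16,n→43,g→16,j→43 44:c→49,n→44,g→26,j→23 45:c→49,n→26,g→26,j→41 46:c→47,n→46,g→16,j→46 47:c→47,n→37,g→16,j→47 48:c→49,n→48,g→16,j→43 49:c→49,n→37,g→16,j→50 50:c→16,n→51,g→16,j→50 51:c→16,n→51,g→16,j→16 (ε-aug+det+¬).
'ngj': N↓-sim [63, 52, 14, 1] end={s10} rej; 3/3 del acc.
'cgjc': run [63, 57, 36, 12, 2] end={s10,s19} rej; 4/4 deletions ∈↓L.
'ggccg': N↓-sim [63, 54, 41, 33, 17, 2] end={s10,s7} rej; 5/5 del acc.
'cnncnj': |S_i|=[63, 57, 44, 36, 23, 12, 1] end={s10} rej; 6/6 deletions ∈↓L.
4 words, ⪯-incomp.


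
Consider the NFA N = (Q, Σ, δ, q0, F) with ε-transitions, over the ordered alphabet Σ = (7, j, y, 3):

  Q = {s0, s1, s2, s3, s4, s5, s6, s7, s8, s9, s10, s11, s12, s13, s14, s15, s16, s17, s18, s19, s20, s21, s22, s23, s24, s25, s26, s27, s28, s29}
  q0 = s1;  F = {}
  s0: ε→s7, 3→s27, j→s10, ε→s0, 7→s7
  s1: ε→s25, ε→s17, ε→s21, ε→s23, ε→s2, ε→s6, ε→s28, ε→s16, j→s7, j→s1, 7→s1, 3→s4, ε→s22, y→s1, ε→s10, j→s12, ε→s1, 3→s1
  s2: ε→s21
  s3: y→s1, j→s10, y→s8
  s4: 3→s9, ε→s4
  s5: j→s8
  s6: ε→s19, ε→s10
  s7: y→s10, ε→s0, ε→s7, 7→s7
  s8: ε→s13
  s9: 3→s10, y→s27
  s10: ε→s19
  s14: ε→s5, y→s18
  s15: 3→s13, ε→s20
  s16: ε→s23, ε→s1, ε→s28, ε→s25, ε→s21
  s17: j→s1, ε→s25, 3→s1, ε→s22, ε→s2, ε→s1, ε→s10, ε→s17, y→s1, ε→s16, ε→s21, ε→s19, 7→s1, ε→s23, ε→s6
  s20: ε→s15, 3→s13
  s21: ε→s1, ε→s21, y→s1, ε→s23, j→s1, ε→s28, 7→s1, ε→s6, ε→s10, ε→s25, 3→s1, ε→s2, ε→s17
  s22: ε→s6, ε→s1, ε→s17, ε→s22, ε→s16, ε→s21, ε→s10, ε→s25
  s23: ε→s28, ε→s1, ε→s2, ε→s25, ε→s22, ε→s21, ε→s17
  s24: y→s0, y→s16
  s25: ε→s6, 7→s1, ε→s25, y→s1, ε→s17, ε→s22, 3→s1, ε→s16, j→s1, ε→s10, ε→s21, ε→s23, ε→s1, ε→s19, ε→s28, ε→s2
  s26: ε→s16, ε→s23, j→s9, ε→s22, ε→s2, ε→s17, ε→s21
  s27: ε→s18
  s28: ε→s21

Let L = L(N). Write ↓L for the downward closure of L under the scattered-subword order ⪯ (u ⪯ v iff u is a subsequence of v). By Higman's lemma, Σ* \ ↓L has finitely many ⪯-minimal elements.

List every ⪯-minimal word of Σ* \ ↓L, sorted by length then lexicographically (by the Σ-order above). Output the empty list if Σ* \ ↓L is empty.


min(Σ*\↓L) = [ε].

|Q|=30, |F|=0, |δ|=121 (84 ε).
min D↑ (1 st, q0=0, F={0}): 0:7→0,j→0,y→0,3→0.
ε ∈ L(D↑) ⇒ ↓L = ∅.


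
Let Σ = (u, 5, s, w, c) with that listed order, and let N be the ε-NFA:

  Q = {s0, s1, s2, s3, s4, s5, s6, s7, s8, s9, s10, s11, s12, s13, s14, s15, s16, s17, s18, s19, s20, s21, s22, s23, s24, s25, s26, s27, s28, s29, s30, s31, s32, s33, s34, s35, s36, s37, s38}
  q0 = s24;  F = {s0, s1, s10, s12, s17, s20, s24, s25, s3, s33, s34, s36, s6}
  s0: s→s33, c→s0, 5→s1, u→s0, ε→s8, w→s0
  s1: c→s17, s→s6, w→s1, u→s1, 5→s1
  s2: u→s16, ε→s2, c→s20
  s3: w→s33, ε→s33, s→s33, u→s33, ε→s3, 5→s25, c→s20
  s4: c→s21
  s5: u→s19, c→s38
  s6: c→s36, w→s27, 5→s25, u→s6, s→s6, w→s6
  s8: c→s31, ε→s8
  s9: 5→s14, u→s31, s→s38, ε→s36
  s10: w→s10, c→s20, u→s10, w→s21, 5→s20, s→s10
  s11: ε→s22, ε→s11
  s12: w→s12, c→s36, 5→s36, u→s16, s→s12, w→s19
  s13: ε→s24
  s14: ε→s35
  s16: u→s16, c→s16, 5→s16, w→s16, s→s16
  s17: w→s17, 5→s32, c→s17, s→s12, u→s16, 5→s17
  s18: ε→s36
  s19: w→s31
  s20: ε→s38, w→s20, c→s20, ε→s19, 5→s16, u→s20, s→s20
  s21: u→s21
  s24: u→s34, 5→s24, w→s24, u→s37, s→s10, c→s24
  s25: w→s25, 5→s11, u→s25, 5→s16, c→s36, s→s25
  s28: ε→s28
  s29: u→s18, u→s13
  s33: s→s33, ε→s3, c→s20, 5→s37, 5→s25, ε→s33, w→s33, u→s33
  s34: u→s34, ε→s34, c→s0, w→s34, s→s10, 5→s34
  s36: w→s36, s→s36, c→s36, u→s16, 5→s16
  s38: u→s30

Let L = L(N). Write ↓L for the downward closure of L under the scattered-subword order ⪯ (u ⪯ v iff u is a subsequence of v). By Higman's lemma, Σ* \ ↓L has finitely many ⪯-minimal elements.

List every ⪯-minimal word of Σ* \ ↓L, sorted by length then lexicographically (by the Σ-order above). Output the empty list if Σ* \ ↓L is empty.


min(Σ*\↓L) = [s55, sc5, uc5cu].

|Q|=39, |F|=13, |δ|=108 (17 ε).
min D↑ (13 st, q0=0, F={7}): 0:u→1,5→0,s→2,w→0,c→0 1:u→1,5→1,s→2,w→1,c→3 2:u→2,5→4,s→2,w→2,c→4 3:u→3,5→5,s→6,w→3,c→3 4:u→4,5→7,s→4,w→4,c→4 5:u→5,5→5,s→8,w→5,c→9 6:u→6,5→10,s→6,w→6,c→4 7:u→7,5→7,s→7,w→7,c→7 8:u→8,5→10,s→8,w→8,c→11 9:u→7,5→9,s→12,w→9,c→9 10:u→10,5→7,s→10,w→10,c→11 11:u→7,5→7,s→11,w→11,c→11 12:u→7,5→11,s→12,w→12,c→11.
's55': N↓-sim [25, 18, 11, 3] end={s11,s16,s22} ∉↓L; 3/3 del acc.
'sc5': run [25, 18, 7, 1] end={s16} rej; 3/3 del acc.
'uc5cu': N↓-sim [25, 24, 21, 14, 7, 1] end={s16} ∉↓L; 5/5 del acc.
3 minimals (antichain).


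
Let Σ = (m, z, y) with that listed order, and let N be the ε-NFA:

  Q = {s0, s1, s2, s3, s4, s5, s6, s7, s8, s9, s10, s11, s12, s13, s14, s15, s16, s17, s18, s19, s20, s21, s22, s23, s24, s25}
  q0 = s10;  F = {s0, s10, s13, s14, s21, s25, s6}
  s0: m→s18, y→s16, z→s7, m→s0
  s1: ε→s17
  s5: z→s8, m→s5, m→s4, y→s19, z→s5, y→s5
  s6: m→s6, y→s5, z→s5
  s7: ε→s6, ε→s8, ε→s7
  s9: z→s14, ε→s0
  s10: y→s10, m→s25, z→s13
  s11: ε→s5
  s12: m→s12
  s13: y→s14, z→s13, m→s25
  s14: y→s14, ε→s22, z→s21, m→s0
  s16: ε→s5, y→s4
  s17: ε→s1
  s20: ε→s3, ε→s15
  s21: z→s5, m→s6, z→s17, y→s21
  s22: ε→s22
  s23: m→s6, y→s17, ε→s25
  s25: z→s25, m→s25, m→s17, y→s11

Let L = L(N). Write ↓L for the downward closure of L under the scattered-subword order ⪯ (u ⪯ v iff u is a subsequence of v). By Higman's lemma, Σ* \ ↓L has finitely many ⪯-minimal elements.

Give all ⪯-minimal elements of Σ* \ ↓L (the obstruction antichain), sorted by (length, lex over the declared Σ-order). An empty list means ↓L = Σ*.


A = [my, zyzz].

|Q|=26, |F|=7, |δ|=48 (13 ε).
min D↑ (8 st, q0=0, F={3}): 0:m→1,z→2,y→0 1:m→1,z→1,y→3 2:m→1,z→2,y→4 3:m→3,z→3,y→3 4:m→5,z→6,y→4 5:m→5,z→7,y→3 6:m→7,z→3,y→6 7:m→7,z→3,y→3 (ε-aug+det+¬).
'my': |S_i|=[18, 13, 6] end={s11,s16,s19,s4,s5,s8} rej; 2/2 del acc.
'zyzz': run [18, 17, 15, 9, 6] end={s1,s17,s19,s4,s5,s8} — reject; 4/4 del acc.
2 minimals (antichain).


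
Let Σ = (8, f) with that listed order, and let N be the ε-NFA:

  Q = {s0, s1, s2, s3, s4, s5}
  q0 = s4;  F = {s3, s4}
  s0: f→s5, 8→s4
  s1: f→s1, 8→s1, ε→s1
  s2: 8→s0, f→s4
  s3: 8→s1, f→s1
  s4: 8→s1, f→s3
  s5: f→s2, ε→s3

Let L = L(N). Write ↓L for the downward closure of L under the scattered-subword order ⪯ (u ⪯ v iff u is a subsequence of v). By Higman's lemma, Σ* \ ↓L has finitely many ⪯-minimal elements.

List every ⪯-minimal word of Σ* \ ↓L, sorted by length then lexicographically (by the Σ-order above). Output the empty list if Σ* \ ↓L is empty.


A = [8, ff].

|Q|=6, |F|=2, |δ|=13 (2 ε).
min D↑ (3 st, q0=0, F={1}): 0:8→1,f→2 1:8→1,f→1 2:8→1,f→1 (ε-aug+det+¬).
'8': |S_i|=[3, 1] end={s1} rej; 1/1 del acc.
'ff': N↓-sim [3, 2, 1] end={s1} — reject; 2/2 del acc.
2 minimals (antichain).


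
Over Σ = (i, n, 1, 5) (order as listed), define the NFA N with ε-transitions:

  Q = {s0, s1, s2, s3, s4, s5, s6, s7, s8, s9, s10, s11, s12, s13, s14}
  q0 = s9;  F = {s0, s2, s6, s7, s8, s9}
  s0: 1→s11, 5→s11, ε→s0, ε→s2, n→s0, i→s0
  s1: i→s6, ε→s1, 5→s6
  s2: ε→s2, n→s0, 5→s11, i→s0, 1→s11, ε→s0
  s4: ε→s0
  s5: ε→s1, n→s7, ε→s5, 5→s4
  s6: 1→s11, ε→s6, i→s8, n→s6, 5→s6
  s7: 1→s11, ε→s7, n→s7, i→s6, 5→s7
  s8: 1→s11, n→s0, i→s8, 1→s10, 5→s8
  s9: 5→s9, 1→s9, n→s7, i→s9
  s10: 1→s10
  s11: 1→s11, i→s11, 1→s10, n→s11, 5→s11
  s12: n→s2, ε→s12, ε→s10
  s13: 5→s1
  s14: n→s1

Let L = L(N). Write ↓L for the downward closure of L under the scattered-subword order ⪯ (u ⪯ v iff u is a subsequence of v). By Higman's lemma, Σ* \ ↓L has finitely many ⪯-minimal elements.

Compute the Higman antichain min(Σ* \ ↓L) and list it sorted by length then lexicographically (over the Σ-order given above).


Antichain: [n1, niin5].

|Q|=15, |F|=6, |δ|=50 (12 ε).
min D↑ (6 st, q0=0, F={3}): 0:i→0,n→1,1→0,5→0 1:i→2,n→1,1→3,5→1 2:i→4,n→2,1→3,5→2 3:i→3,n→3,1→3,5→3 4:i→4,n→5,1→3,5→4 5:i→5,n→5,1→3,5→3.
'n1': |S_i|=[8, 7, 2] end={s10,s11} ∉↓L; 2/2 deletions ∈↓L.
'niin5': N↓-sim [8, 7, 6, 5, 4, 2] end={s10,s11} — reject; 5/5 single-dels accept.
2 minimals (antichain).


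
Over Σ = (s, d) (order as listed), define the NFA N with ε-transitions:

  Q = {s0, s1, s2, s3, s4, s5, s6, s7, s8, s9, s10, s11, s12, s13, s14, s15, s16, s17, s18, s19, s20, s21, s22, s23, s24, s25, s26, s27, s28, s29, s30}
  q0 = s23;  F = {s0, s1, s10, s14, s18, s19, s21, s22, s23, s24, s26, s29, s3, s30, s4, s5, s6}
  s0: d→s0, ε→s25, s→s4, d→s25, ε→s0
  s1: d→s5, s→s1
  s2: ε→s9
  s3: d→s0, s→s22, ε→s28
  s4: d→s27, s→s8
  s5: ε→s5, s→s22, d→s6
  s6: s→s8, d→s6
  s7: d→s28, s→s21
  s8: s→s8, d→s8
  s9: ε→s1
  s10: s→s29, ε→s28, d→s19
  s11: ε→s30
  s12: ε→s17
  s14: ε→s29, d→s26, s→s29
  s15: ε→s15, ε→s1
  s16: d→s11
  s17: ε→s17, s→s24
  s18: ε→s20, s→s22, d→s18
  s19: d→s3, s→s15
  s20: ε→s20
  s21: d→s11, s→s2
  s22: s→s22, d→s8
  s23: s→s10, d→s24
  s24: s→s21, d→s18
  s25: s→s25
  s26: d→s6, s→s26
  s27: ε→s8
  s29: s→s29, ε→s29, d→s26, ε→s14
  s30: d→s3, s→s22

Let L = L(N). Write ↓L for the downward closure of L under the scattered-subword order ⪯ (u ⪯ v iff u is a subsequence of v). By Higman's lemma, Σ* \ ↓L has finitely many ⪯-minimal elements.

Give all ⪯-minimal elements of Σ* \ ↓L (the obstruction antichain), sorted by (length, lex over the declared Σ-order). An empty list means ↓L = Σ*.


Antichain: [ddsd, ssdds, sdddss].

|Q|=31, |F|=17, |δ|=60 (18 ε).
min D↑ (17 st, q0=0, F={15}): 0:s→1,d→2 1:s→3,d→4 2:s→5,d→6 3:s→3,d→7 4:s→8,d→9 5:s→8,d→10 6:s→11,d→6 7:s→7,d→12 8:s→8,d→13 9:s→11,d→14 10:s→11,d→9 11:s→11,d→15 12:s→15,d→12 13:s→11,d→12 14:s→16,d→14 15:s→15,d→15 16:s→15,d→15 (ε-aug+det+¬).
'ddsd': |S_i|=[26, 22, 14, 5, 2] end={s27,s8} — reject; 4/4 deletions ∈↓L.
'ssdds': |S_i|=[26, 22, 14, 6, 2, 1] end={s8} rej; 5/5 deletions ∈↓L.
'sdddss': N↓-sim [26, 22, 16, 10, 6, 4, 2] end={s25,s8} — reject; 6/6 del acc.
3 words, ⪯-incomp.


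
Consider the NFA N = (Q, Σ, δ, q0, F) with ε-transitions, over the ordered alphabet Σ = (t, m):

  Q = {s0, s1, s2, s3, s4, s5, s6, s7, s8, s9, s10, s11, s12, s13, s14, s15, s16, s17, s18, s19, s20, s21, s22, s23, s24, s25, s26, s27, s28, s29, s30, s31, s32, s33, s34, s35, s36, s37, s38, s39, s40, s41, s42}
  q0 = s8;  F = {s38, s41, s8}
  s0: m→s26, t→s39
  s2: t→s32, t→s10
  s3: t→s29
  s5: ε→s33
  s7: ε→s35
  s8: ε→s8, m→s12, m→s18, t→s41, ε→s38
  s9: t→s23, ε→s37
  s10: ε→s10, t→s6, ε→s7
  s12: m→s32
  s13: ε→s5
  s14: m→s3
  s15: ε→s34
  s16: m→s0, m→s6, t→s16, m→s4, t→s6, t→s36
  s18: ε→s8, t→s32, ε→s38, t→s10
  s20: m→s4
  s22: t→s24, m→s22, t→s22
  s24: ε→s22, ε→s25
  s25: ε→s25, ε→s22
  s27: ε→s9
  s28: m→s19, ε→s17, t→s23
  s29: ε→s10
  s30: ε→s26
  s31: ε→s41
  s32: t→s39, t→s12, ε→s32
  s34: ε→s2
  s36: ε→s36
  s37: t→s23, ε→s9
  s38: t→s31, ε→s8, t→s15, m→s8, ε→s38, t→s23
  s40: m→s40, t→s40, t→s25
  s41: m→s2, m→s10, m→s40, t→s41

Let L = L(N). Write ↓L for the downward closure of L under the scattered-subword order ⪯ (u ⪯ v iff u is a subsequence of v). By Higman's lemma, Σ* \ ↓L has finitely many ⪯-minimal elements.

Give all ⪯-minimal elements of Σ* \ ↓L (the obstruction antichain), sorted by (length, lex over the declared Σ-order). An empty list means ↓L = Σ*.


A = [tm].

|Q|=43, |F|=3, |δ|=66 (26 ε).
min D↑ (3 st, q0=0, F={2}): 0:t→1,m→0 1:t→1,m→2 2:t→2,m→2 (ε-aug+det+¬).
'tm': run [20, 17, 12] end={s10,s12,s2,s22,s24,s25,s32,s35,s39,s40,s6,s7} ∉↓L; 2/2 single-dels accept.
1 words, ⪯-incomp.


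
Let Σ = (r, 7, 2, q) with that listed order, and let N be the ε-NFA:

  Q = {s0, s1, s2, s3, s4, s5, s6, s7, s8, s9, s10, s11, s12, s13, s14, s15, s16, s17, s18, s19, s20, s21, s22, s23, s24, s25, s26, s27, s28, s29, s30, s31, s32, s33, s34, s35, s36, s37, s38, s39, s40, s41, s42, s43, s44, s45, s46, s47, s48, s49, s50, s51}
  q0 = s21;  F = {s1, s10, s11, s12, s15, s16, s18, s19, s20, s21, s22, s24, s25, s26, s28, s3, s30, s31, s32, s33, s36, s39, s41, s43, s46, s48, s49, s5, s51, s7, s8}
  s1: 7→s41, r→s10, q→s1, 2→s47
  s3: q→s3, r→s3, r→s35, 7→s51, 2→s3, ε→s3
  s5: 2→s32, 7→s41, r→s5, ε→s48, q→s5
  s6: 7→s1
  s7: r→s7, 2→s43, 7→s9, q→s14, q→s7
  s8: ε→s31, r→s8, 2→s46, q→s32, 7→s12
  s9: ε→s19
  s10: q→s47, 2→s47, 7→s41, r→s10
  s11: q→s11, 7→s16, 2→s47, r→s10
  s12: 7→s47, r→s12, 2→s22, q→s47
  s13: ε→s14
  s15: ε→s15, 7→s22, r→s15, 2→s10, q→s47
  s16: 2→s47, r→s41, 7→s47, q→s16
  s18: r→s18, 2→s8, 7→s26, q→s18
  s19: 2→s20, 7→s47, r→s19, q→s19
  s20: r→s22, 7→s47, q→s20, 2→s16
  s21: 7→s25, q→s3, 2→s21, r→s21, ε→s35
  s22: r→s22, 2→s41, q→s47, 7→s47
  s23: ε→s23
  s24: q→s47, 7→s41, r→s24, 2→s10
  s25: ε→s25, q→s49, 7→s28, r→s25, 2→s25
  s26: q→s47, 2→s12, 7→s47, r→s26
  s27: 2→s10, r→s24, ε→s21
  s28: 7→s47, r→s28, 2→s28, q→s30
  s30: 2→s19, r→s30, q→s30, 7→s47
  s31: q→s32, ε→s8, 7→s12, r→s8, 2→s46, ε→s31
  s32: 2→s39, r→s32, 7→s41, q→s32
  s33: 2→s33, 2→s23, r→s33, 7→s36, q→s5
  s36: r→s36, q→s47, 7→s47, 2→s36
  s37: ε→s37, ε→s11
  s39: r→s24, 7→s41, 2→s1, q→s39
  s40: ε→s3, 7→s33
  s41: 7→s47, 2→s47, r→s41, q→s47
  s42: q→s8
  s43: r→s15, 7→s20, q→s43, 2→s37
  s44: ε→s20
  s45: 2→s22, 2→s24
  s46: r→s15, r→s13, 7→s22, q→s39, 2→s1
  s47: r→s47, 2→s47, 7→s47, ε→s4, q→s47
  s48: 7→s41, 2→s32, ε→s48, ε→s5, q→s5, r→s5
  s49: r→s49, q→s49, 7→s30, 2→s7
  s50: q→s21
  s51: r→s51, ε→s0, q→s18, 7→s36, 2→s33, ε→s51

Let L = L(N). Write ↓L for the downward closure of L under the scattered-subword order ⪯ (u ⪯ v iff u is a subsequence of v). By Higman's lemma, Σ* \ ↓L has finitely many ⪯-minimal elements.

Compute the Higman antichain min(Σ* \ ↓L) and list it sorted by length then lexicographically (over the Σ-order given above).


min(Σ*\↓L) = [777, q77q, 7q22rq, 7q2222, q72q72].

|Q|=52, |F|=31, |δ|=161 (21 ε).
min D↑ (30 st, q0=0, F={6}): 0:r→0,7→1,2→0,q→2 1:r→1,7→3,2→1,q→4 2:r→2,7→5,2→2,q→2 3:r→3,7→6,2→3,q→7 4:r→4,7→7,2→8,q→4 5:r→5,7→9,2→10,q→11 6:r→6,7→6,2→6,q→6 7:r→7,7→6,2→12,q→7 8:r→8,7→12,2→13,q→8 9:r→9,7→6,2→9,q→6 10:r→10,7→9,2→10,q→14 11:r→11,7→15,2→16,q→11 12:r→12,7→6,2→17,q→12 13:r→18,7→17,2→19,q→13 14:r→14,7→20,2→21,q→14 15:r→15,7→6,2→22,q→6 16:r→16,7→22,2→23,q→21 17:r→24,7→6,2→25,q→17 18:r→18,7→24,2→26,q→6 19:r→26,7→25,2→6,q→19 20:r→20,7→6,2→6,q→6 21:r→21,7→20,2→27,q→21 22:r→22,7→6,2→24,q→6 23:r→18,7→24,2→28,q→27 24:r→24,7→6,2→20,q→6 25:r→20,7→6,2→6,q→25 26:r→26,7→20,2→6,q→6 27:r→29,7→20,2→28,q→27 28:r→26,7→20,2→6,q→28 29:r→29,7→20,2→26,q→6 (ε-aug+det+¬).
'777': N↓-sim [40, 37, 13, 2] end={s4,s47} ∉↓L; 3/3 deletions ∈↓L.
'q77q': |S_i|=[40, 37, 30, 7, 2] end={s4,s47} ∉↓L; 4/4 single-dels accept.
'7q22rq': run [40, 37, 30, 24, 17, 9, 2] end={s4,s47} rej; 6/6 del acc.
'7q2222': |S_i|=[40, 37, 30, 24, 17, 8, 2] end={s4,s47} — reject; 6/6 deletions ∈↓L.
'q72q72': N↓-sim [40, 37, 30, 24, 14, 3, 2] end={s4,s47} rej; 6/6 del acc.
5 obstructions.


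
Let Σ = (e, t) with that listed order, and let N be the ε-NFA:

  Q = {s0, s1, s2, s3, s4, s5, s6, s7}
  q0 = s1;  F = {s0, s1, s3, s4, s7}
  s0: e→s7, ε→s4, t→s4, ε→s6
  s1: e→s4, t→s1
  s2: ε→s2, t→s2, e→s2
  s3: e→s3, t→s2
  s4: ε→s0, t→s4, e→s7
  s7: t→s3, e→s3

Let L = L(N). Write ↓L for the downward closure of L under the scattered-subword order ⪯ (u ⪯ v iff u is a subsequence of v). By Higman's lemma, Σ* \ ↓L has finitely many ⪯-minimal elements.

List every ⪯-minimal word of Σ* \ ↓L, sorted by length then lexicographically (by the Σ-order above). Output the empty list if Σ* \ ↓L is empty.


Antichain: [eeet, eett].

|Q|=8, |F|=5, |δ|=16 (4 ε).
min D↑ (5 st, q0=0, F={4}): 0:e→1,t→0 1:e→2,t→1 2:e→3,t→3 3:e→3,t→4 4:e→4,t→4.
'eeet': N↓-sim [7, 6, 3, 2, 1] end={s2} — reject; 4/4 del acc.
'eett': N↓-sim [7, 6, 3, 2, 1] end={s2} — reject; 4/4 single-dels accept.
2 minimals (antichain).


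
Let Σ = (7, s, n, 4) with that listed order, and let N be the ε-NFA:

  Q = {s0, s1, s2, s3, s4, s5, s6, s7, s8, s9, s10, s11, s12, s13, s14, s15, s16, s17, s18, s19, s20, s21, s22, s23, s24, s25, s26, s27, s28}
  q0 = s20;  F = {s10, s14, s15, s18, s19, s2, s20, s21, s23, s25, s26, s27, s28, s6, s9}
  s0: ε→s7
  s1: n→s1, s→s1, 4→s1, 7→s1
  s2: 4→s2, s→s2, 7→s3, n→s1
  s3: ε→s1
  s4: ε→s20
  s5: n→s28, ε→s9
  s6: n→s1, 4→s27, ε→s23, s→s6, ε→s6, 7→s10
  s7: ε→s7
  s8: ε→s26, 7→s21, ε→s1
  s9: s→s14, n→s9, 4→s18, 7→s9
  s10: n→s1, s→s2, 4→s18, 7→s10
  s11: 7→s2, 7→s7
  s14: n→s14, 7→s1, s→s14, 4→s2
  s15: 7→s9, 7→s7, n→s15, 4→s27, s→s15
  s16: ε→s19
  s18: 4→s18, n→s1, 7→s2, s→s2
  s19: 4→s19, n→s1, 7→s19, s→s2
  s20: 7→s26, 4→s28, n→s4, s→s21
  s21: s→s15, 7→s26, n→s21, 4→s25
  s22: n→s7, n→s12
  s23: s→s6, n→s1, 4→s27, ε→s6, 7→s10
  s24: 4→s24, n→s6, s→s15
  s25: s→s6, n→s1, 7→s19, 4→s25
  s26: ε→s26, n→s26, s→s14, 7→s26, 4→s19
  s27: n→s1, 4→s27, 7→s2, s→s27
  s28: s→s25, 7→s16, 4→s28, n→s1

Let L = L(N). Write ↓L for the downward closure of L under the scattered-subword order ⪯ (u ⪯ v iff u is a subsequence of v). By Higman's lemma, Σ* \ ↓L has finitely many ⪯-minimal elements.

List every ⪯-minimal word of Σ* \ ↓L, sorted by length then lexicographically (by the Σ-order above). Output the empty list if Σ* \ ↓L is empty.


min(Σ*\↓L) = [4n, 7s7, ss477].

|Q|=29, |F|=15, |δ|=86 (12 ε).
min D↑ (15 st, q0=0, F={8}): 0:7→1,s→2,n→0,4→3 1:7→1,s→4,n→1,4→5 2:7→1,s→6,n→2,4→7 3:7→5,s→7,n→8,4→3 4:7→8,s→4,n→4,4→9 5:7→5,s→9,n→8,4→5 6:7→10,s→6,n→6,4→11 7:7→5,s→12,n→8,4→7 8:7→8,s→8,n→8,4→8 9:7→8,s→9,n→8,4→9 10:7→10,s→4,n→10,4→13 11:7→9,s→11,n→8,4→11 12:7→14,s→12,n→8,4→11 13:7→9,s→9,n→8,4→13 14:7→14,s→9,n→8,4→13 [Hopcroft].
'4n': |S_i|=[20, 12, 1] end={s1} — reject; 2/2 del acc.
'7s7': run [20, 11, 4, 2] end={s1,s3} rej; 3/3 del acc.
'ss477': N↓-sim [20, 16, 12, 5, 3, 2] end={s1,s3} — reject; 5/5 del acc.
3 minimals (antichain).


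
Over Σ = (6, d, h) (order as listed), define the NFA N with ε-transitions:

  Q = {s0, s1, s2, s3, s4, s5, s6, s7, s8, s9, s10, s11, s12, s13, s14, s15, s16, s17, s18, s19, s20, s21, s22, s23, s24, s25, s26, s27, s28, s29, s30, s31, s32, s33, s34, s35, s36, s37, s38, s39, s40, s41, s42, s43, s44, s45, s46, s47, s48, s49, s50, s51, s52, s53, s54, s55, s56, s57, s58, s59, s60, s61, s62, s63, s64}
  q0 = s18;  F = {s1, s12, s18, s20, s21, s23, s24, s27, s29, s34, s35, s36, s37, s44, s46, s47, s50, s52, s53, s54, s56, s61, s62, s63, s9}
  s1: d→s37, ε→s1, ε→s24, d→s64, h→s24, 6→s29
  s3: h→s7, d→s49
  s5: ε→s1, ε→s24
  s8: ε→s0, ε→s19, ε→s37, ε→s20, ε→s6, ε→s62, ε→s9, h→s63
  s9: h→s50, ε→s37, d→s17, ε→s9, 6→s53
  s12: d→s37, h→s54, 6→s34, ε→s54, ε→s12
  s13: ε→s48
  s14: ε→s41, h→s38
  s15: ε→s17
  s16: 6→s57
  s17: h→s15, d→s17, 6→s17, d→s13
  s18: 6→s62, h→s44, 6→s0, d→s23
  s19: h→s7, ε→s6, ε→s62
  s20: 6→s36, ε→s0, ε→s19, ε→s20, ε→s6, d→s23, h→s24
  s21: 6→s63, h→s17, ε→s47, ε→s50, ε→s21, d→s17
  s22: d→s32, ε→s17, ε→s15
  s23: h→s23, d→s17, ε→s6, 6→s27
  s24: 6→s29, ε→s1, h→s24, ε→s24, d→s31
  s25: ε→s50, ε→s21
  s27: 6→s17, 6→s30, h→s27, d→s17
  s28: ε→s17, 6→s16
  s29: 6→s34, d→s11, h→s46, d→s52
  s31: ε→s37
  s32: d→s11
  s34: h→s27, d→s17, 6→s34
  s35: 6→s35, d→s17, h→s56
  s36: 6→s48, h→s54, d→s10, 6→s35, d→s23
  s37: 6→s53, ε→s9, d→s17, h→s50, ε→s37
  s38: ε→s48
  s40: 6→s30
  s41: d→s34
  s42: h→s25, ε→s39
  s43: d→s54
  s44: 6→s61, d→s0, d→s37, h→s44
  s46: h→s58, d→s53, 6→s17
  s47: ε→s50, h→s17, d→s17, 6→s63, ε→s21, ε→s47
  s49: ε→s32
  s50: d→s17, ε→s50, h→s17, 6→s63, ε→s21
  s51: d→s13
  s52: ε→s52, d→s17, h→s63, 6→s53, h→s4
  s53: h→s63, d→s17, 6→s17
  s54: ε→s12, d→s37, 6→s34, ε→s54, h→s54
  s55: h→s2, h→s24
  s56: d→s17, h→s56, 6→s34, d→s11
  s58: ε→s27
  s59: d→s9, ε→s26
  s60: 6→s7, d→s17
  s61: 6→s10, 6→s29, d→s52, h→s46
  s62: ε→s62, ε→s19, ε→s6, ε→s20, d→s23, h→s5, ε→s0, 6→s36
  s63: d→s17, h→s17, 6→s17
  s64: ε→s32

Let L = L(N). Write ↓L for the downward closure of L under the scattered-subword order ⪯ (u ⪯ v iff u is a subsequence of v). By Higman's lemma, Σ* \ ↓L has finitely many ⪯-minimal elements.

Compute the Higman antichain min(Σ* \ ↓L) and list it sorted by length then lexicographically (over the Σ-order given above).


|Q|=65, |F|=25, |δ|=165 (57 ε).
min D↑ (20 st, q0=0, F={7}): 0:6→1,d→2,h→3 1:6→4,d→2,h→5 2:6→6,d→7,h→2 3:6→8,d→9,h→3 4:6→10,d→2,h→11 5:6→12,d→9,h→5 6:6→7,d→7,h→6 7:6→7,d→7,h→7 8:6→12,d→13,h→14 9:6→15,d→7,h→16 10:6→10,d→7,h→17 11:6→18,d→9,h→11 12:6→18,d→13,h→14 13:6→15,d→7,h→19 14:6→7,d→15,h→6 15:6→7,d→7,h→19 16:6→19,d→7,h→7 17:6→18,d→7,h→17 18:6→18,d→7,h→6 19:6→7,d→7,h→7 (ε-aug+det+¬).
'dd': N↓-sim [42, 23, 5] end={s11,s13,s15,s17,s48} rej; 2/2 del acc.
'd66': N↓-sim [42, 23, 8, 5] end={s13,s15,s17,s30,s48} rej; 3/3 deletions ∈↓L.
'666d': |S_i|=[42, 40, 28, 12, 5] end={s11,s13,s15,s17,s48} — reject; 4/4 del acc.
'h6h6': |S_i|=[42, 36, 17, 11, 5] end={s13,s15,s17,s30,s48} rej; 4/4 single-dels accept.
'hdhh': |S_i|=[42, 36, 18, 9, 4] end={s13,s15,s17,s48} — reject; 4/4 single-dels accept.
'h6hhd': run [42, 36, 17, 11, 8, 4] end={s13,s15,s17,s48} rej; 5/5 single-dels accept.
6 minimals (antichain).

min(Σ*\↓L) = [dd, d66, 666d, h6h6, hdhh, h6hhd].


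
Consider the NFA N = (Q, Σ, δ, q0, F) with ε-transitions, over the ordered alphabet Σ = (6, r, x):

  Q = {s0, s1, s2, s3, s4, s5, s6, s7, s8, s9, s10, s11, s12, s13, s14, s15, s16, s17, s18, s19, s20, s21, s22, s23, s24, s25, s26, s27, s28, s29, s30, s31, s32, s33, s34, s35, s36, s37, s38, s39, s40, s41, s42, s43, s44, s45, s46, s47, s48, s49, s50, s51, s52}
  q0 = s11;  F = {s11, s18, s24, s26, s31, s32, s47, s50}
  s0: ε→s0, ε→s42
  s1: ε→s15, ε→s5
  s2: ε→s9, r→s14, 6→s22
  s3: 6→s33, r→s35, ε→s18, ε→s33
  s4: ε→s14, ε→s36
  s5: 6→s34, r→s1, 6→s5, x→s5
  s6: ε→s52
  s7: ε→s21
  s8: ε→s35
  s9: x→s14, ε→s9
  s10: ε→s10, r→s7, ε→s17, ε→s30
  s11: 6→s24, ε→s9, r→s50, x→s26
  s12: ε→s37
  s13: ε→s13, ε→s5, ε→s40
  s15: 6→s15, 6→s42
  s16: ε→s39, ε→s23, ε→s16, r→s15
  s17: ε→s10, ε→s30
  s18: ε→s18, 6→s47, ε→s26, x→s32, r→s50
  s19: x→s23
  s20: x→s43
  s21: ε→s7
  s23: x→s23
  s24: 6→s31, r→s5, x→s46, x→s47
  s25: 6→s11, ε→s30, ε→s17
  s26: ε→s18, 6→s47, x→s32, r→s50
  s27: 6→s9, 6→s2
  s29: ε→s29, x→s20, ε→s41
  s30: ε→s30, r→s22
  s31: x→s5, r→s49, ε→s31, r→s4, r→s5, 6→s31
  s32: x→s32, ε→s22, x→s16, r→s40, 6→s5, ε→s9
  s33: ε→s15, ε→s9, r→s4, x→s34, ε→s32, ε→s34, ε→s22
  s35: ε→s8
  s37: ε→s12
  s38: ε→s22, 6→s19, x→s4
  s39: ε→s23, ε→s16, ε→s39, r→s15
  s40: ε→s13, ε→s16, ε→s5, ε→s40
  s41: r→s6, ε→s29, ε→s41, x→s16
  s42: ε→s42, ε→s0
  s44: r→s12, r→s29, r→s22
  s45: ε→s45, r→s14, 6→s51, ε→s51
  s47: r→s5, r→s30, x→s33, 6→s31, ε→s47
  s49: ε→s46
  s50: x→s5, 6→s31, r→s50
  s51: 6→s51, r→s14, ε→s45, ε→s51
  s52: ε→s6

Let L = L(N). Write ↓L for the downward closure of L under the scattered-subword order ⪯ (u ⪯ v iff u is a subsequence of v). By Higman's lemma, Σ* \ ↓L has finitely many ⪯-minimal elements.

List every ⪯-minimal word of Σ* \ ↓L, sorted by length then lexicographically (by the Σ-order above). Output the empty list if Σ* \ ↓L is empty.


|Q|=53, |F|=8, |δ|=128 (64 ε).
min D↑ (8 st, q0=0, F={5}): 0:6→1,r→2,x→3 1:6→4,r→5,x→6 2:6→4,r→2,x→5 3:6→6,r→2,x→7 4:6→4,r→5,x→5 5:6→5,r→5,x→5 6:6→4,r→5,x→7 7:6→5,r→5,x→7 [Hopcroft].
'6r': |S_i|=[28, 24, 18] end={s0,s1,s13,s14,s15,s16,s22,s23,s30,s34,s36,s39,…} ∉↓L; 2/2 del acc.
'rx': |S_i|=[28, 20, 7] end={s0,s1,s15,s23,s34,s42,s5} ∉↓L; 2/2 del acc.
'66x': N↓-sim [28, 24, 12, 6] end={s0,s1,s15,s34,s42,s5} — reject; 3/3 del acc.
'xx6': |S_i|=[28, 26, 18, 6] end={s0,s1,s15,s34,s42,s5} — reject; 3/3 single-dels accept.
'xxr': |S_i|=[28, 26, 18, 14] end={s0,s1,s13,s14,s15,s16,s23,s34,s36,s39,s4,s40,…} rej; 3/3 single-dels accept.
5 words, ⪯-incomp.

Antichain: [6r, rx, 66x, xx6, xxr].


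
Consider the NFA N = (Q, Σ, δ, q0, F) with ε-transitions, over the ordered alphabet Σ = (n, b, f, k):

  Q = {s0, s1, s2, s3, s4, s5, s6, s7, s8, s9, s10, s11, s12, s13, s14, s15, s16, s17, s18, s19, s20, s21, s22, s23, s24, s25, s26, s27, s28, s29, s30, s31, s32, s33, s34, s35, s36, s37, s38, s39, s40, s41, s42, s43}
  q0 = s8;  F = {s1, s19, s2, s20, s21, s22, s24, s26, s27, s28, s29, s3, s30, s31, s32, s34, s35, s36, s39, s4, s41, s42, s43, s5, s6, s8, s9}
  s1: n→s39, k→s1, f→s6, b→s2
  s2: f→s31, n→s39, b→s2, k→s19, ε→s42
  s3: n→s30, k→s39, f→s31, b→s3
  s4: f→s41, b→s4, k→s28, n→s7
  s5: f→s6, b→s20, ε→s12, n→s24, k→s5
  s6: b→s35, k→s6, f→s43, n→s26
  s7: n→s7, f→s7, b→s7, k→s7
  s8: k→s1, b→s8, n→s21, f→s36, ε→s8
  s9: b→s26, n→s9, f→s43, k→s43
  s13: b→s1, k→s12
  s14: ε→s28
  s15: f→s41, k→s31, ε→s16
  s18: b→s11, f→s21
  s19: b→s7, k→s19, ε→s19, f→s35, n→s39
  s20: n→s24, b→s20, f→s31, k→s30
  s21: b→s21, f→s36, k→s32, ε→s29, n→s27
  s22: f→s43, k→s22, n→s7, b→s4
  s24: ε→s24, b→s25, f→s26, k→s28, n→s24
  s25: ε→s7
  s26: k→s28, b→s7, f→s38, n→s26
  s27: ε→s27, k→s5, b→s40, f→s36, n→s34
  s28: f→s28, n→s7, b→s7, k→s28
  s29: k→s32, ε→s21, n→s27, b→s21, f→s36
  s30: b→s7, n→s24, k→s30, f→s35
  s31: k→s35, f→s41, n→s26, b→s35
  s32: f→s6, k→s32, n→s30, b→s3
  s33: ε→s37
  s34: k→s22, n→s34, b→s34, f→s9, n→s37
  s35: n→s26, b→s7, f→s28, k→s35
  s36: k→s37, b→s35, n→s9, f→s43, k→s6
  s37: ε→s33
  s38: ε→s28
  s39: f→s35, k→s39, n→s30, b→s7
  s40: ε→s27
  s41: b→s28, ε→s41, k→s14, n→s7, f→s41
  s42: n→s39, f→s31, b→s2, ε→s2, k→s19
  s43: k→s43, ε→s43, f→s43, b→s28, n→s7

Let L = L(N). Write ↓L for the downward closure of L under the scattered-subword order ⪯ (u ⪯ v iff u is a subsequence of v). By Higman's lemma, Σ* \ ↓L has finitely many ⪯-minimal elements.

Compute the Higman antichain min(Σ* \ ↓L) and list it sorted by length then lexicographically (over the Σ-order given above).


|Q|=44, |F|=27, |δ|=138 (18 ε).
min D↑ (26 st, q0=0, F={17}): 0:n→1,b→0,f→2,k→3 1:n→4,b→1,f→2,k→5 2:n→6,b→7,f→8,k→9 3:n→10,b→11,f→9,k→3 4:n→12,b→4,f→2,k→13 5:n→14,b→15,f→9,k→5 6:n→6,b→16,f→8,k→8 7:n→16,b→17,f→18,k→7 8:n→17,b→18,f→8,k→8 9:n→16,b→7,f→8,k→9 10:n→14,b→17,f→7,k→10 11:n→10,b→11,f→19,k→20 12:n→12,b→12,f→6,k→21 13:n→22,b→23,f→9,k→13 14:n→22,b→17,f→7,k→14 15:n→14,b→15,f→19,k→10 16:n→16,b→17,f→18,k→18 17:n→17,b→17,f→17,k→17 18:n→17,b→17,f→18,k→18 19:n→16,b→7,f→24,k→7 20:n→10,b→17,f→7,k→20 21:n→17,b→25,f→8,k→21 22:n→22,b→17,f→16,k→18 23:n→22,b→23,f→19,k→14 24:n→17,b→18,f→24,k→18 25:n→17,b→25,f→24,k→18 [Hopcroft].
'fbb': run [35, 14, 5, 1] end={s7} — reject; 3/3 deletions ∈↓L.
'ffn': run [35, 14, 6, 1] end={s7} ∉↓L; 3/3 del acc.
'knb': |S_i|=[35, 27, 9, 2] end={s25,s7} ∉↓L; 3/3 single-dels accept.
'fnkn': |S_i|=[35, 14, 6, 3, 1] end={s7} ∉↓L; 4/4 del acc.
'kbkb': run [35, 27, 18, 11, 2] end={s25,s7} — reject; 4/4 single-dels accept.
'nnnkn': N↓-sim [35, 30, 25, 15, 7, 1] end={s7} rej; 5/5 single-dels accept.
6 obstructions.

min(Σ*\↓L) = [fbb, ffn, knb, fnkn, kbkb, nnnkn].


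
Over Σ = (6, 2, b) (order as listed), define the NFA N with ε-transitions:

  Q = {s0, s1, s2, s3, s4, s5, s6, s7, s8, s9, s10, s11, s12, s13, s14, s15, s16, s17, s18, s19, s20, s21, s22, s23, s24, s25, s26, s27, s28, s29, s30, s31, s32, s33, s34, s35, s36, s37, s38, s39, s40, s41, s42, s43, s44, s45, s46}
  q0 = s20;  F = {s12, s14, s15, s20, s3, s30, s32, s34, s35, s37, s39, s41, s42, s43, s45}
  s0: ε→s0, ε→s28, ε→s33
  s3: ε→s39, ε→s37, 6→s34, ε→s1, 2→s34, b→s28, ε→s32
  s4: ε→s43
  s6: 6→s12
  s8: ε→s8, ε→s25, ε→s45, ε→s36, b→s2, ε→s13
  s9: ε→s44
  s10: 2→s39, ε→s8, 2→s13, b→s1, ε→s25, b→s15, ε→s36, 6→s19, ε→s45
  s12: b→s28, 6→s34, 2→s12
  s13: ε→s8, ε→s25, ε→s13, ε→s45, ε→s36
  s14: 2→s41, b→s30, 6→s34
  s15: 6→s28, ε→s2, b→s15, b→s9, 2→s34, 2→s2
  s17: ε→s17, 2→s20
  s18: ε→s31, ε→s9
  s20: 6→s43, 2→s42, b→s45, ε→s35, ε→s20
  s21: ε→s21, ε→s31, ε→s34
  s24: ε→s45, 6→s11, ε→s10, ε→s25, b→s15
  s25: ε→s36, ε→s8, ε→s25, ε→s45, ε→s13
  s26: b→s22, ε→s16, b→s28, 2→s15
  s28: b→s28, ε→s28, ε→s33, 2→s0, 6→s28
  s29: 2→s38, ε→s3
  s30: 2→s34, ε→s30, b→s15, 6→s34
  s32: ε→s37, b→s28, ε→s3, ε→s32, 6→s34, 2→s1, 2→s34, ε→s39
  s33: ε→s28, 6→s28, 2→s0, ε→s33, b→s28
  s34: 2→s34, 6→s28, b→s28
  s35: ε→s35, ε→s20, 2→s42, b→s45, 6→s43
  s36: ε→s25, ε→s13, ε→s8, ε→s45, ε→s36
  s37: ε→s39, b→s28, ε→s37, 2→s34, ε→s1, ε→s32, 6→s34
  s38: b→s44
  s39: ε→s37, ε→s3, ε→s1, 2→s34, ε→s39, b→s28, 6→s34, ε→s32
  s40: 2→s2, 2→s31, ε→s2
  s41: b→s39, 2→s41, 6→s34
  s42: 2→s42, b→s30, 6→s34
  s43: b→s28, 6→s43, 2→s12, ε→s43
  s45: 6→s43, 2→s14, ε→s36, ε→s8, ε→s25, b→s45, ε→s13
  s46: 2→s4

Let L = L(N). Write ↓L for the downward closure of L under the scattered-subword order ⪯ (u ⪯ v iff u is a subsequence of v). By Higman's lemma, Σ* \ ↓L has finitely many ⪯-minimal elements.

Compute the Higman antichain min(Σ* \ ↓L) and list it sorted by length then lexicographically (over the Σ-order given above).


A = [6b, 266, 2b26, 2b2b, 2bb6, b22bb].

|Q|=47, |F|=15, |δ|=145 (73 ε).
min D↑ (12 st, q0=0, F={5}): 0:6→1,2→2,b→3 1:6→1,2→4,b→5 2:6→6,2→2,b→7 3:6→1,2→8,b→3 4:6→6,2→4,b→5 5:6→5,2→5,b→5 6:6→5,2→6,b→5 7:6→6,2→6,b→9 8:6→6,2→10,b→7 9:6→5,2→6,b→9 10:6→6,2→10,b→11 11:6→6,2→6,b→5 [Hopcroft].
'6b': |S_i|=[26, 6, 3] end={s0,s28,s33} ∉↓L; 2/2 del acc.
'266': |S_i|=[26, 18, 4, 3] end={s0,s28,s33} ∉↓L; 3/3 del acc.
'2b26': |S_i|=[26, 18, 14, 6, 3] end={s0,s28,s33} rej; 4/4 single-dels accept.
'2b2b': run [26, 18, 14, 6, 3] end={s0,s28,s33} rej; 4/4 deletions ∈↓L.
'2bb6': N↓-sim [26, 18, 14, 8, 3] end={s0,s28,s33} — reject; 4/4 single-dels accept.
'b22bb': run [26, 23, 17, 12, 9, 3] end={s0,s28,s33} ∉↓L; 5/5 del acc.
6 words, ⪯-incomp.
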